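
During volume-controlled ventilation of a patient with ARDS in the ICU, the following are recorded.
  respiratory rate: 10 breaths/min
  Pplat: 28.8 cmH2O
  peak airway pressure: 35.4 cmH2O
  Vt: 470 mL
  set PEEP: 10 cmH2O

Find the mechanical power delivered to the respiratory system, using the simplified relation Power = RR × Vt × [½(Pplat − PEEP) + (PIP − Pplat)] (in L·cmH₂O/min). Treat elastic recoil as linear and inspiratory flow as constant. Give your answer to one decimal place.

75.2

Per-breath work = Vt × [½(Pplat−PEEP) + (PIP−Pplat)] = 0.470 × [0.5×18.8 + 6.6] = 0.470 × 16.0 = 7.52 L·cmH2O.
Power = 10 × 7.52 = 75.2 L·cmH2O/min.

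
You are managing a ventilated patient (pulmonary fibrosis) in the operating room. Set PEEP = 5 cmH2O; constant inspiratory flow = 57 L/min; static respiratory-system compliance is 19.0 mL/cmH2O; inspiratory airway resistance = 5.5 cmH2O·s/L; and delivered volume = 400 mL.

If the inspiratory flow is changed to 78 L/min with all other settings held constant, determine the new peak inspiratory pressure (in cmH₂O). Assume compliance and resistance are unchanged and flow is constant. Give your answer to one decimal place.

Flow: 57 L/min ÷ 60 = 0.95 L/s.
New flow: 78 L/min ÷ 60 = 1.3 L/s.
PIP = Vt/C + R·V̇ + PEEP (constant-flow equation of motion).
Only the resistive term changes: ΔPIP = R × ΔV̇ = 5.5 × (1.3 − 0.95) = 5.5 × 0.35 = 1.925 cmH2O.
Original PIP = 400/19.0 + 5.5×0.95 + 5 = 31.278 cmH2O; new PIP = 31.278 + (1.925) = 33.203 cmH2O.

33.2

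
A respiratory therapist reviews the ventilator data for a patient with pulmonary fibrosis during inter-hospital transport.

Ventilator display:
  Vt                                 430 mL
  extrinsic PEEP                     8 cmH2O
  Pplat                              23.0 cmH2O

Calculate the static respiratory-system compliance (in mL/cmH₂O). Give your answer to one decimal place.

28.7

Cstat = Vt / (Pplat − PEEP) = 430 / (23.0 − 8) = 430 / 15.0 = 28.667 mL/cmH2O.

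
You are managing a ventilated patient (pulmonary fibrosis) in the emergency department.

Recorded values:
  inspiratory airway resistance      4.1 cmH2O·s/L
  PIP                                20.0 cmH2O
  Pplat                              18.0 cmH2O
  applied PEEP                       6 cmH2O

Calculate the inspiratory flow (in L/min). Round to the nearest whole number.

flow = (PIP − Pplat) / Raw = (20.0 − 18.0) / 4.1 = 0.4878 L/s × 60 = 29.268 L/min.

29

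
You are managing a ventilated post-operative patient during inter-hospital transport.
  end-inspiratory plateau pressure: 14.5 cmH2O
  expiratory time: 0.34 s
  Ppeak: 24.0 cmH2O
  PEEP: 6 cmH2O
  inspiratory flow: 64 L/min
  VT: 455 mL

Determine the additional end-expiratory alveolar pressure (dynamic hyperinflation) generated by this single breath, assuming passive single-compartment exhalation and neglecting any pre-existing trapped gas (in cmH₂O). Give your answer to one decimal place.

4.2

Flow: 64 L/min ÷ 60 = 1.0667 L/s.
R = (PIP − Pplat)/V̇ = (24.0 − 14.5) / 1.0667 = 9.5/1.0667 = 8.906 cmH2O·s/L.
C = Vt/(Pplat − PEEP) = 455.0 / (14.5 − 6) = 455.0/8.5 = 53.529 mL/cmH2O.
τ = R × C = 8.906 × 0.05353 L/cmH2O = 0.4767 s.
Fraction remaining = e^(−Te/τ) = e^(−0.34/0.4767) = 0.4901; trapped volume = 455.0 × 0.4901 = 223.0 mL.
Additional alveolar pressure from trapping ≈ V_trapped / C = 223.0 / 53.529 = 4.166 cmH2O.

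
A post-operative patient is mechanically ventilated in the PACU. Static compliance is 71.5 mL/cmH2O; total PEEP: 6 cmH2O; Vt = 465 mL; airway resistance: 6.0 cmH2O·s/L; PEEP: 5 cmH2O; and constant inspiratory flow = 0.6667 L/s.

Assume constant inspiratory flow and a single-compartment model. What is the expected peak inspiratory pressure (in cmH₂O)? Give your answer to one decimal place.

Total PEEP = 6 cmH2O (set 5 + intrinsic 1); this is the baseline alveolar pressure.
Equation of motion (constant flow): PIP = Vt/C + R·V̇ + PEEP.
PIP = 465/71.5 + 6.0×0.6667 + 6 = 6.503 + 4.0 + 6 = 16.503 cmH2O.

16.5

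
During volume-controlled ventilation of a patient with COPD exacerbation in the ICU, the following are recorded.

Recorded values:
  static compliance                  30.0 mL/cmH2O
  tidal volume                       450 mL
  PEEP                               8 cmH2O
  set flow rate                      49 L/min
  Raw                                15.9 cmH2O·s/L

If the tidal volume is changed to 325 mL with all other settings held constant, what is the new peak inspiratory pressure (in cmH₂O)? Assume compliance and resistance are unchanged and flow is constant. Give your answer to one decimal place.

31.8

Flow: 49 L/min ÷ 60 = 0.8167 L/s.
PIP = Vt/C + R·V̇ + PEEP (constant-flow equation of motion).
Only the elastic term changes: ΔPIP = ΔVt / C = (325 − 450) / 30.0 = -4.167 cmH2O.
Original PIP = 450/30.0 + 15.9×0.8167 + 8 = 35.986 cmH2O; new PIP = 35.986 + (-4.167) = 31.819 cmH2O.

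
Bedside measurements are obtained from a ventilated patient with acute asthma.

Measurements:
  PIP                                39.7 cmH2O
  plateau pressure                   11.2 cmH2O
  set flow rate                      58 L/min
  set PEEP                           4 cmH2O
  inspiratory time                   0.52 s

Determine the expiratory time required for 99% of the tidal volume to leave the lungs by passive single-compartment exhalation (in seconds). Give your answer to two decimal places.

9.48

Flow: 58 L/min ÷ 60 = 0.9667 L/s.
Vt = flow × Ti = 0.9667 L/s × 0.52 s × 1000 mL/L = 502.68 mL.
R = (PIP − Pplat)/V̇ = (39.7 − 11.2) / 0.9667 = 28.5/0.9667 = 29.482 cmH2O·s/L.
C = Vt/(Pplat − PEEP) = 502.68 / (11.2 − 4) = 502.68/7.2 = 69.817 mL/cmH2O.
τ = R × C = 29.482 × 0.06982 L/cmH2O = 2.058 s.
t = −τ·ln(1 − 0.99) = −2.058·ln(0.01) = 9.477 s.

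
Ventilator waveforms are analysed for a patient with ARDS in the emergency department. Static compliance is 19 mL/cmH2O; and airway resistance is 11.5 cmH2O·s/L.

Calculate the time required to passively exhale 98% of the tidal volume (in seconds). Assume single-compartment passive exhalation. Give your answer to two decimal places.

0.85

τ = R × C = 11.5 × 19 mL/cmH2O = 11.5 × 0.019 L/cmH2O = 0.2185 s.
Exhaled fraction f = 1 − e^(−t/τ) → t = −τ·ln(1 − f) = −0.2185·ln(0.02) = 0.8548 s.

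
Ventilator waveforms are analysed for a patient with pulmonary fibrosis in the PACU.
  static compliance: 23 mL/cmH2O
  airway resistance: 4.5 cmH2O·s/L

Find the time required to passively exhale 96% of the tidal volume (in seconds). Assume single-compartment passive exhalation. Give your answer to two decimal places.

0.33

τ = R × C = 4.5 × 23 mL/cmH2O = 4.5 × 0.023 L/cmH2O = 0.1035 s.
Exhaled fraction f = 1 − e^(−t/τ) → t = −τ·ln(1 − f) = −0.1035·ln(0.04) = 0.3332 s.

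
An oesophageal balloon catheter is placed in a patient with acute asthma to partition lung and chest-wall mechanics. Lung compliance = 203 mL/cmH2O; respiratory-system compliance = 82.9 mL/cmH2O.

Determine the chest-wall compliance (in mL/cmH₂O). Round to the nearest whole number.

140

1/Ccw = 1/Crs − 1/CL.
1/Ccw = 1/82.9 − 1/203 = 0.007137.
Ccw = 140.11 mL/cmH2O.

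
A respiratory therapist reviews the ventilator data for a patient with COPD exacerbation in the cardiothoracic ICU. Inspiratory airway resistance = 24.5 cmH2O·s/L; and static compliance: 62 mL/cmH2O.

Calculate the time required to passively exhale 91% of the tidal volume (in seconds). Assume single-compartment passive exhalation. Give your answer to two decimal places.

3.66

τ = R × C = 24.5 × 62 mL/cmH2O = 24.5 × 0.062 L/cmH2O = 1.519 s.
Exhaled fraction f = 1 − e^(−t/τ) → t = −τ·ln(1 − f) = −1.519·ln(0.09) = 3.658 s.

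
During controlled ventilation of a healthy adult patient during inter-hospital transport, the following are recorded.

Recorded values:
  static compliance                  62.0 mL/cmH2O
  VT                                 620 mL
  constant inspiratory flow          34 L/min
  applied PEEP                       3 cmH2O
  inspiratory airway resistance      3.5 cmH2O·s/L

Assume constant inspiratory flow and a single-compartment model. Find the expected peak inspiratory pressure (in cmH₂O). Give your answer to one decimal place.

Flow: 34 L/min ÷ 60 = 0.5667 L/s.
Equation of motion (constant flow): PIP = Vt/C + R·V̇ + PEEP.
PIP = 620/62.0 + 3.5×0.5667 + 3 = 10.0 + 1.983 + 3 = 14.983 cmH2O.

15.0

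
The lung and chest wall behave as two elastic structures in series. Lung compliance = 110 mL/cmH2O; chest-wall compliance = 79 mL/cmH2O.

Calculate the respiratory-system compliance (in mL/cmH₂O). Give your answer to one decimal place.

46.0

Lung and chest wall are elastances in series: 1/Crs = 1/CL + 1/Ccw.
1/Crs = 1/110 + 1/79 = 0.02175.
Crs = 45.977 mL/cmH2O.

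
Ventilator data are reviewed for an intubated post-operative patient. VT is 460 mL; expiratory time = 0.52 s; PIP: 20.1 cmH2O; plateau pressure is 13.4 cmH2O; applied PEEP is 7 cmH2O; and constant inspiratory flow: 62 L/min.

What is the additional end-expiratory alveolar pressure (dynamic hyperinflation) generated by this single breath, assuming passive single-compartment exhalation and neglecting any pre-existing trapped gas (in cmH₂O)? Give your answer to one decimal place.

Flow: 62 L/min ÷ 60 = 1.0333 L/s.
R = (PIP − Pplat)/V̇ = (20.1 − 13.4) / 1.0333 = 6.7/1.0333 = 6.484 cmH2O·s/L.
C = Vt/(Pplat − PEEP) = 460.0 / (13.4 − 7) = 460.0/6.4 = 71.875 mL/cmH2O.
τ = R × C = 6.484 × 0.07188 L/cmH2O = 0.4661 s.
Fraction remaining = e^(−Te/τ) = e^(−0.52/0.4661) = 0.3277; trapped volume = 460.0 × 0.3277 = 150.74 mL.
Additional alveolar pressure from trapping ≈ V_trapped / C = 150.74 / 71.875 = 2.097 cmH2O.

2.1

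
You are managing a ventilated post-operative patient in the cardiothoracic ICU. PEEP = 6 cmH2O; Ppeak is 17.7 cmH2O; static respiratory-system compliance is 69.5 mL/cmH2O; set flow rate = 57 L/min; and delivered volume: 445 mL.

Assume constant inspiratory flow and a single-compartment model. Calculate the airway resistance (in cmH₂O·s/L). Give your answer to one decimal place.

Flow: 57 L/min ÷ 60 = 0.95 L/s.
Equation of motion (constant flow): PIP = Vt/C + R·V̇ + PEEP.
R·V̇ = PIP − Vt/C − PEEP = 17.7 − 445/69.5 − 6 = 17.7 − 6.403 − 6 = 5.297 cmH2O.
R = 5.297 / 0.95 = 5.576 cmH2O·s/L.

5.6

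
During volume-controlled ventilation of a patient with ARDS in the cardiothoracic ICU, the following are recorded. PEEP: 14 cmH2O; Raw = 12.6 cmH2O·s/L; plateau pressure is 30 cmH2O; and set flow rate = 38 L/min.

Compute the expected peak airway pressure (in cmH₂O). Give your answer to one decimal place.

38.0

Flow: 38 L/min ÷ 60 = 0.6333 L/s.
PIP = Pplat + Raw × flow = 30 + 12.6 × 0.6333 = 30 + 7.98 = 37.98 cmH2O.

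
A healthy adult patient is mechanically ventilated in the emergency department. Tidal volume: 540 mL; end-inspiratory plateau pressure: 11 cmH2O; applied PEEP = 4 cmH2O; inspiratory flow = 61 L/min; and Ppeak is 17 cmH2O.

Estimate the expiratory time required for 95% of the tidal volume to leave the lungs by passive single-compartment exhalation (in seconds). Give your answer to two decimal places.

1.36

Flow: 61 L/min ÷ 60 = 1.0167 L/s.
R = (PIP − Pplat)/V̇ = (17 − 11) / 1.0167 = 6.0/1.0167 = 5.901 cmH2O·s/L.
C = Vt/(Pplat − PEEP) = 540.0 / (11 − 4) = 540.0/7.0 = 77.143 mL/cmH2O.
τ = R × C = 5.901 × 0.07714 L/cmH2O = 0.4552 s.
t = −τ·ln(1 − 0.95) = −0.4552·ln(0.05) = 1.364 s.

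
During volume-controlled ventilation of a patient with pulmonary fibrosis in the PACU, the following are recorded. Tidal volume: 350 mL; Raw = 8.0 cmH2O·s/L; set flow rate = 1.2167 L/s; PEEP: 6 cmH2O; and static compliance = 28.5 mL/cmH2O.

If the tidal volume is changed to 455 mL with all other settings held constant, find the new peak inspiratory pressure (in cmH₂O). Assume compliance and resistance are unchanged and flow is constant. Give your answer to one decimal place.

31.7

PIP = Vt/C + R·V̇ + PEEP (constant-flow equation of motion).
Only the elastic term changes: ΔPIP = ΔVt / C = (455 − 350) / 28.5 = 3.684 cmH2O.
Original PIP = 350/28.5 + 8.0×1.2167 + 6 = 28.014 cmH2O; new PIP = 28.014 + (3.684) = 31.698 cmH2O.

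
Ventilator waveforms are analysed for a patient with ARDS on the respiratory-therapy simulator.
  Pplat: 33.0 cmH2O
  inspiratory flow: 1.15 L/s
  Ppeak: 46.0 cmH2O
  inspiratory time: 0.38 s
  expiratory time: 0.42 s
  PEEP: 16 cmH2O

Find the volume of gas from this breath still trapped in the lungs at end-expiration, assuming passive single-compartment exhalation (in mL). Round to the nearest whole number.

103

Vt = flow × Ti = 1.15 L/s × 0.38 s × 1000 mL/L = 437.0 mL.
R = (PIP − Pplat)/V̇ = (46.0 − 33.0) / 1.15 = 13.0/1.15 = 11.304 cmH2O·s/L.
C = Vt/(Pplat − PEEP) = 437.0 / (33.0 − 16) = 437.0/17.0 = 25.706 mL/cmH2O.
τ = R × C = 11.304 × 0.02571 L/cmH2O = 0.2906 s.
Fraction remaining = e^(−Te/τ) = e^(−0.42/0.2906) = 0.2357.
Trapped volume = 437.0 × 0.2357 = 103.0 mL.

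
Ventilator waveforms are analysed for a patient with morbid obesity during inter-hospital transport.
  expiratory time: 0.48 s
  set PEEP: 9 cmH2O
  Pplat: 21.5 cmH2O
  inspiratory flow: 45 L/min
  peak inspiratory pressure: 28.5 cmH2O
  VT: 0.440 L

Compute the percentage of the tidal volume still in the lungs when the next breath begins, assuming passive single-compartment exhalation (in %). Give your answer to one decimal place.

23.2

Flow: 45 L/min ÷ 60 = 0.75 L/s.
R = (PIP − Pplat)/V̇ = (28.5 − 21.5) / 0.75 = 7.0/0.75 = 9.333 cmH2O·s/L.
C = Vt/(Pplat − PEEP) = 440.0 / (21.5 − 9) = 440.0/12.5 = 35.2 mL/cmH2O.
τ = R × C = 9.333 × 0.0352 L/cmH2O = 0.3285 s.
Fraction remaining at end-expiration = e^(−Te/τ) = e^(−0.48/0.3285) = 0.232 → 23.2%.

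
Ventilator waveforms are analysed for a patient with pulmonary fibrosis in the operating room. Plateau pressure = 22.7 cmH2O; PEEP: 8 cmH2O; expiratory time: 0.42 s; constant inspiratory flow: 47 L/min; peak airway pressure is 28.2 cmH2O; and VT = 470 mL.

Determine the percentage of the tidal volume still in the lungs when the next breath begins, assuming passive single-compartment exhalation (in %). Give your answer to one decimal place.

15.4

Flow: 47 L/min ÷ 60 = 0.7833 L/s.
R = (PIP − Pplat)/V̇ = (28.2 − 22.7) / 0.7833 = 5.5/0.7833 = 7.022 cmH2O·s/L.
C = Vt/(Pplat − PEEP) = 470.0 / (22.7 − 8) = 470.0/14.7 = 31.973 mL/cmH2O.
τ = R × C = 7.022 × 0.03197 L/cmH2O = 0.2245 s.
Fraction remaining at end-expiration = e^(−Te/τ) = e^(−0.42/0.2245) = 0.154 → 15.4%.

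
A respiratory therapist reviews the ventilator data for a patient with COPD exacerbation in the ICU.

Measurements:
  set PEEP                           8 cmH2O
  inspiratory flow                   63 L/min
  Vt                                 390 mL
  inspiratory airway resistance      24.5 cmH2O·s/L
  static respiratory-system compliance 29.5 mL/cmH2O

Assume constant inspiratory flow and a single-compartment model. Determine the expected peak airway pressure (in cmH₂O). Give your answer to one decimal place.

Flow: 63 L/min ÷ 60 = 1.05 L/s.
Equation of motion (constant flow): PIP = Vt/C + R·V̇ + PEEP.
PIP = 390/29.5 + 24.5×1.05 + 8 = 13.22 + 25.725 + 8 = 46.945 cmH2O.

46.9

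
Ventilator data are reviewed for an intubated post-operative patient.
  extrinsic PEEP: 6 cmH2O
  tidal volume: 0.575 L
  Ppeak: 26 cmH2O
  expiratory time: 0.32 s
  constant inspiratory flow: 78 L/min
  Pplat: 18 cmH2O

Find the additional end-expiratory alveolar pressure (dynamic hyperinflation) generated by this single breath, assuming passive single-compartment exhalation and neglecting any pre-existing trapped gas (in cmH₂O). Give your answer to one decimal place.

4.1

Flow: 78 L/min ÷ 60 = 1.3 L/s.
R = (PIP − Pplat)/V̇ = (26 − 18) / 1.3 = 8.0/1.3 = 6.154 cmH2O·s/L.
C = Vt/(Pplat − PEEP) = 575.0 / (18 − 6) = 575.0/12.0 = 47.917 mL/cmH2O.
τ = R × C = 6.154 × 0.04792 L/cmH2O = 0.2949 s.
Fraction remaining = e^(−Te/τ) = e^(−0.32/0.2949) = 0.3379; trapped volume = 575.0 × 0.3379 = 194.29 mL.
Additional alveolar pressure from trapping ≈ V_trapped / C = 194.29 / 47.917 = 4.055 cmH2O.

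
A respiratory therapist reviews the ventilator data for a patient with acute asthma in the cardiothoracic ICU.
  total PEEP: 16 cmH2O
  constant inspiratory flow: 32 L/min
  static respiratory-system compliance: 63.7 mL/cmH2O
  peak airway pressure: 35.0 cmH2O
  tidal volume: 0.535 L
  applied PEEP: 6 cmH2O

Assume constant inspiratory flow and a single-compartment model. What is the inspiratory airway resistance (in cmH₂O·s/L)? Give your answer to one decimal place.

19.9

Flow: 32 L/min ÷ 60 = 0.5333 L/s.
Total PEEP = 16 cmH2O (set 6 + intrinsic 10); this is the baseline alveolar pressure.
Equation of motion (constant flow): PIP = Vt/C + R·V̇ + PEEP.
R·V̇ = PIP − Vt/C − PEEP = 35.0 − 535/63.7 − 16 = 35.0 − 8.399 − 16 = 10.601 cmH2O.
R = 10.601 / 0.5333 = 19.878 cmH2O·s/L.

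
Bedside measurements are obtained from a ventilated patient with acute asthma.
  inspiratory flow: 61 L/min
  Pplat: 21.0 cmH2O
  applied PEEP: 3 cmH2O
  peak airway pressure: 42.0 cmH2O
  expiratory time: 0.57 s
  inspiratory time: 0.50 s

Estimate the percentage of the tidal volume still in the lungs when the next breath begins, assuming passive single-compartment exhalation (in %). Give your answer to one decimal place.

37.6

Flow: 61 L/min ÷ 60 = 1.0167 L/s.
Vt = flow × Ti = 1.0167 L/s × 0.50 s × 1000 mL/L = 508.35 mL.
R = (PIP − Pplat)/V̇ = (42.0 − 21.0) / 1.0167 = 21.0/1.0167 = 20.655 cmH2O·s/L.
C = Vt/(Pplat − PEEP) = 508.35 / (21.0 − 3) = 508.35/18.0 = 28.242 mL/cmH2O.
τ = R × C = 20.655 × 0.02824 L/cmH2O = 0.5833 s.
Fraction remaining at end-expiration = e^(−Te/τ) = e^(−0.57/0.5833) = 0.3764 → 37.64%.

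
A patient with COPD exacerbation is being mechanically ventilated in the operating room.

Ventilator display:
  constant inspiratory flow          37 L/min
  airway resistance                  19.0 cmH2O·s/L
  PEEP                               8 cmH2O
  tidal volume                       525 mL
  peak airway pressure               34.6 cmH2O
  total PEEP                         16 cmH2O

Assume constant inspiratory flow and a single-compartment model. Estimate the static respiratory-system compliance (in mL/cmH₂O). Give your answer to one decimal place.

Flow: 37 L/min ÷ 60 = 0.6167 L/s.
Total PEEP = 16 cmH2O (set 8 + intrinsic 8); this is the baseline alveolar pressure.
Equation of motion (constant flow): PIP = Vt/C + R·V̇ + PEEP.
Vt/C = PIP − R·V̇ − PEEP = 34.6 − 19.0×0.6167 − 16 = 34.6 − 11.717 − 16 = 6.883 cmH2O.
C = Vt / 6.883 = 525 / 6.883 = 76.275 mL/cmH2O.

76.3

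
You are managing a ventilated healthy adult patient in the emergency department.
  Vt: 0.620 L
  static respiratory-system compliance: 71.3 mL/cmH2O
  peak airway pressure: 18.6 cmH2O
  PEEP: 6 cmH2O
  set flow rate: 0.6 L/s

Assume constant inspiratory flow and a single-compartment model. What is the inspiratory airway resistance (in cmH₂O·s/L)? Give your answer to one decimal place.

Equation of motion (constant flow): PIP = Vt/C + R·V̇ + PEEP.
R·V̇ = PIP − Vt/C − PEEP = 18.6 − 620/71.3 − 6 = 18.6 − 8.696 − 6 = 3.904 cmH2O.
R = 3.904 / 0.6 = 6.507 cmH2O·s/L.

6.5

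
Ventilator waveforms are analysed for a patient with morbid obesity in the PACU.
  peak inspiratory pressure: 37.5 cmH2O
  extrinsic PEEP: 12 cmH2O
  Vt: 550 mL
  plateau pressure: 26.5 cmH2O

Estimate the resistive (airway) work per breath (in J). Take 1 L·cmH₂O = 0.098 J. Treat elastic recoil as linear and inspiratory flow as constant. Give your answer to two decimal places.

With constant inspiratory flow the resistive pressure is constant at PIP − Pplat = 37.5 − 26.5 = 11.0 cmH2O, so resistive work = 11.0 × 0.550 = 6.05 L·cmH2O.
× 0.098 J/(L·cmH2O) → 0.5929 J.

0.59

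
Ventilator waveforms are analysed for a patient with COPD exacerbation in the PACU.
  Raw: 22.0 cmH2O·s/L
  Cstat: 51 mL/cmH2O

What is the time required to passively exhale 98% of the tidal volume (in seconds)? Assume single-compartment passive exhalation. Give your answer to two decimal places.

4.39

τ = R × C = 22.0 × 51 mL/cmH2O = 22.0 × 0.051 L/cmH2O = 1.122 s.
Exhaled fraction f = 1 − e^(−t/τ) → t = −τ·ln(1 − f) = −1.122·ln(0.02) = 4.389 s.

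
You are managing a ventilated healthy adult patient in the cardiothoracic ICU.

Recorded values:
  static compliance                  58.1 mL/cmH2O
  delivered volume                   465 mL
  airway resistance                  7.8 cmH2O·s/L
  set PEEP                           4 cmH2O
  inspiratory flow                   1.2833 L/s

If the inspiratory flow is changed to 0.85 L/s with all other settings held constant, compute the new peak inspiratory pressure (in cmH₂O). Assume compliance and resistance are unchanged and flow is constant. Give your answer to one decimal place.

18.6

PIP = Vt/C + R·V̇ + PEEP (constant-flow equation of motion).
Only the resistive term changes: ΔPIP = R × ΔV̇ = 7.8 × (0.85 − 1.2833) = 7.8 × -0.4333 = -3.38 cmH2O.
Original PIP = 465/58.1 + 7.8×1.2833 + 4 = 22.013 cmH2O; new PIP = 22.013 + (-3.38) = 18.633 cmH2O.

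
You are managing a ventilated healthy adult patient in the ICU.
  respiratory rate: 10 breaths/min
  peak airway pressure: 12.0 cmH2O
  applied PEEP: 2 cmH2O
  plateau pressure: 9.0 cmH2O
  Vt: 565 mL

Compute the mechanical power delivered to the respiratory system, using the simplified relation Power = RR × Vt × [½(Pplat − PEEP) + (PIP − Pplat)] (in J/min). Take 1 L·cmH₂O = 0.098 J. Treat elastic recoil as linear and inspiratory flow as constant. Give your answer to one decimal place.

Per-breath work = Vt × [½(Pplat−PEEP) + (PIP−Pplat)] = 0.565 × [0.5×7.0 + 3.0] = 0.565 × 6.5 = 3.673 L·cmH2O.
Power = 10 × 3.673 = 36.73 L·cmH2O/min.
× 0.098 J/(L·cmH2O) → 3.6 J/min.

3.6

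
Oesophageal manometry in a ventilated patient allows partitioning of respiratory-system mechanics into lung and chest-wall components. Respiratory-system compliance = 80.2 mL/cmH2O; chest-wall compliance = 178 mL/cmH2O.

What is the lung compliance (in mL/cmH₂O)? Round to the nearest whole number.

1/CL = 1/Crs − 1/Ccw.
1/CL = 1/80.2 − 1/178 = 0.006851.
CL = 145.96 mL/cmH2O.

146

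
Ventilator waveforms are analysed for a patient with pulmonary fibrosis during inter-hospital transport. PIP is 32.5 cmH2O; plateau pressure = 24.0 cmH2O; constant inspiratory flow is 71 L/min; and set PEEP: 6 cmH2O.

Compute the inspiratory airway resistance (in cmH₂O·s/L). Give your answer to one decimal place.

Flow: 71 L/min ÷ 60 = 1.1833 L/s.
Raw = (PIP − Pplat) / flow = (32.5 − 24.0) / 1.1833 = 8.5 / 1.1833 = 7.183 cmH2O·s/L.

7.2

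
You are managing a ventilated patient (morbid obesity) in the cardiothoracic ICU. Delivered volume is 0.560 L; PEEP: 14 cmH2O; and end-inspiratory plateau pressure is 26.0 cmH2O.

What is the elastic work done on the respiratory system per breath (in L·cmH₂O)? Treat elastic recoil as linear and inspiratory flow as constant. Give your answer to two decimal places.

3.36

Elastic work ≈ ½ × (Pplat − PEEP) × Vt = 0.5 × (26.0 − 14) × 0.560 L = 0.5 × 12.0 × 0.560 = 3.36 L·cmH2O.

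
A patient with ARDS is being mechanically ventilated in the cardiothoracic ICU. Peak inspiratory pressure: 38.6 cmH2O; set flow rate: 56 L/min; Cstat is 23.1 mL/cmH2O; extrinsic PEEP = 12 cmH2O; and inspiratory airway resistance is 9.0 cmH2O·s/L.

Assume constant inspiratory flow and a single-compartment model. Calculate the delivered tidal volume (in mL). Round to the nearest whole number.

Flow: 56 L/min ÷ 60 = 0.9333 L/s.
Equation of motion (constant flow): PIP = Vt/C + R·V̇ + PEEP.
Vt/C = PIP − R·V̇ − PEEP = 38.6 − 8.4 − 12 = 18.2 cmH2O.
Vt = C × 18.2 = 23.1 × 18.2 = 420.42 mL.

420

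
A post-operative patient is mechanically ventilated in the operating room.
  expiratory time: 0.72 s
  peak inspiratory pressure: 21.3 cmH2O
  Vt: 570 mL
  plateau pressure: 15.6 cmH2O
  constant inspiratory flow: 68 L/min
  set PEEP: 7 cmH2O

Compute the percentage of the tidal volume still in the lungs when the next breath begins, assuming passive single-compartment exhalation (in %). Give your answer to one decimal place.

Flow: 68 L/min ÷ 60 = 1.1333 L/s.
R = (PIP − Pplat)/V̇ = (21.3 − 15.6) / 1.1333 = 5.7/1.1333 = 5.03 cmH2O·s/L.
C = Vt/(Pplat − PEEP) = 570.0 / (15.6 − 7) = 570.0/8.6 = 66.279 mL/cmH2O.
τ = R × C = 5.03 × 0.06628 L/cmH2O = 0.3334 s.
Fraction remaining at end-expiration = e^(−Te/τ) = e^(−0.72/0.3334) = 0.1154 → 11.54%.

11.5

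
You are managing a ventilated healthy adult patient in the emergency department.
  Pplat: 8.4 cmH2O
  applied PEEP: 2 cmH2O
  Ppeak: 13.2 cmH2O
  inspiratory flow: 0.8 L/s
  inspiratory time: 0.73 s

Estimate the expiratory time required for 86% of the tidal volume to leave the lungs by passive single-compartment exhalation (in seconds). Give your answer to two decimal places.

Vt = flow × Ti = 0.8 L/s × 0.73 s × 1000 mL/L = 584.0 mL.
R = (PIP − Pplat)/V̇ = (13.2 − 8.4) / 0.8 = 4.8/0.8 = 6.0 cmH2O·s/L.
C = Vt/(Pplat − PEEP) = 584.0 / (8.4 − 2) = 584.0/6.4 = 91.25 mL/cmH2O.
τ = R × C = 6.0 × 0.09125 L/cmH2O = 0.5475 s.
t = −τ·ln(1 − 0.86) = −0.5475·ln(0.14) = 1.076 s.

1.08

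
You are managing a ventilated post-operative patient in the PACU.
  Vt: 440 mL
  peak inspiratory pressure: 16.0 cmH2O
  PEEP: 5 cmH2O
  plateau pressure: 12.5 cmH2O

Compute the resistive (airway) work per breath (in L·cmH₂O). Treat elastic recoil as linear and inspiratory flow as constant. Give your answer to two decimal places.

With constant inspiratory flow the resistive pressure is constant at PIP − Pplat = 16.0 − 12.5 = 3.5 cmH2O, so resistive work = 3.5 × 0.440 = 1.54 L·cmH2O.

1.54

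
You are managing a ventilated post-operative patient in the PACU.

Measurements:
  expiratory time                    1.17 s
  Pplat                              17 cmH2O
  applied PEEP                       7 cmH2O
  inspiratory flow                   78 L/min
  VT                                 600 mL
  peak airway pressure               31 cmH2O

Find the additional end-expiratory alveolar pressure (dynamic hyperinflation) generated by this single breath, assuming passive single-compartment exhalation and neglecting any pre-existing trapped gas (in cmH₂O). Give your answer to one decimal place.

Flow: 78 L/min ÷ 60 = 1.3 L/s.
R = (PIP − Pplat)/V̇ = (31 − 17) / 1.3 = 14.0/1.3 = 10.769 cmH2O·s/L.
C = Vt/(Pplat − PEEP) = 600.0 / (17 − 7) = 600.0/10.0 = 60.0 mL/cmH2O.
τ = R × C = 10.769 × 0.06 L/cmH2O = 0.6461 s.
Fraction remaining = e^(−Te/τ) = e^(−1.17/0.6461) = 0.1635; trapped volume = 600.0 × 0.1635 = 98.1 mL.
Additional alveolar pressure from trapping ≈ V_trapped / C = 98.1 / 60.0 = 1.635 cmH2O.

1.6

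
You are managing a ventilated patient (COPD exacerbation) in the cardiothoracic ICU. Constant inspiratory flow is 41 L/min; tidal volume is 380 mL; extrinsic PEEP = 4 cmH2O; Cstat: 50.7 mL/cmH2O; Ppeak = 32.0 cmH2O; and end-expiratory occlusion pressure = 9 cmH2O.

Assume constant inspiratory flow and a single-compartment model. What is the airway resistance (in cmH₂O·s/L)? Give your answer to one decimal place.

22.7

Flow: 41 L/min ÷ 60 = 0.6833 L/s.
Total PEEP = 9 cmH2O (set 4 + intrinsic 5); this is the baseline alveolar pressure.
Equation of motion (constant flow): PIP = Vt/C + R·V̇ + PEEP.
R·V̇ = PIP − Vt/C − PEEP = 32.0 − 380/50.7 − 9 = 32.0 − 7.495 − 9 = 15.505 cmH2O.
R = 15.505 / 0.6833 = 22.691 cmH2O·s/L.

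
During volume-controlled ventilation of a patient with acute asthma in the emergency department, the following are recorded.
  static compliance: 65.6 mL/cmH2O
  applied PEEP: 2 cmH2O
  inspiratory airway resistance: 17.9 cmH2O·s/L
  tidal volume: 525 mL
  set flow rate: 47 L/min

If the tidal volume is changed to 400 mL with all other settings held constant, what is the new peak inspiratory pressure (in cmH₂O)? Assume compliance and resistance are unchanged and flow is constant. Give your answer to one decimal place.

Flow: 47 L/min ÷ 60 = 0.7833 L/s.
PIP = Vt/C + R·V̇ + PEEP (constant-flow equation of motion).
Only the elastic term changes: ΔPIP = ΔVt / C = (400 − 525) / 65.6 = -1.905 cmH2O.
Original PIP = 525/65.6 + 17.9×0.7833 + 2 = 24.024 cmH2O; new PIP = 24.024 + (-1.905) = 22.119 cmH2O.

22.1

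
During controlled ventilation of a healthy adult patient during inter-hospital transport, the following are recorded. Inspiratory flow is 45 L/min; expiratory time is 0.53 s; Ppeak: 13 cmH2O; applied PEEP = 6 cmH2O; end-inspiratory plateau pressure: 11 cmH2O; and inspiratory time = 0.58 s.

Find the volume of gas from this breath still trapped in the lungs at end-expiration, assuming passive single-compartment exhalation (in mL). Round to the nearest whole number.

Flow: 45 L/min ÷ 60 = 0.75 L/s.
Vt = flow × Ti = 0.75 L/s × 0.58 s × 1000 mL/L = 435.0 mL.
R = (PIP − Pplat)/V̇ = (13 − 11) / 0.75 = 2.0/0.75 = 2.667 cmH2O·s/L.
C = Vt/(Pplat − PEEP) = 435.0 / (11 − 6) = 435.0/5.0 = 87.0 mL/cmH2O.
τ = R × C = 2.667 × 0.087 L/cmH2O = 0.232 s.
Fraction remaining = e^(−Te/τ) = e^(−0.53/0.232) = 0.1018.
Trapped volume = 435.0 × 0.1018 = 44.283 mL.

44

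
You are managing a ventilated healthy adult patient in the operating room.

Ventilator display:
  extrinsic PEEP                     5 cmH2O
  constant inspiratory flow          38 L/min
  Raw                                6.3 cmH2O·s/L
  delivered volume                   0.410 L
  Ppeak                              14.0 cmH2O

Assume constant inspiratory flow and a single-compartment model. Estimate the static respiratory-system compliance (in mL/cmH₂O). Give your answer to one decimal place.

81.8

Flow: 38 L/min ÷ 60 = 0.6333 L/s.
Equation of motion (constant flow): PIP = Vt/C + R·V̇ + PEEP.
Vt/C = PIP − R·V̇ − PEEP = 14.0 − 6.3×0.6333 − 5 = 14.0 − 3.99 − 5 = 5.01 cmH2O.
C = Vt / 5.01 = 410 / 5.01 = 81.836 mL/cmH2O.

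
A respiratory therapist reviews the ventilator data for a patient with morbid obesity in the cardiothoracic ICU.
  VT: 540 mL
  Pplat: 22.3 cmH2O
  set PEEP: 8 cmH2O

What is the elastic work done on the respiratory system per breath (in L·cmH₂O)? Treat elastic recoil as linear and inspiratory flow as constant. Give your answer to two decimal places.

Elastic work ≈ ½ × (Pplat − PEEP) × Vt = 0.5 × (22.3 − 8) × 0.540 L = 0.5 × 14.3 × 0.540 = 3.861 L·cmH2O.

3.86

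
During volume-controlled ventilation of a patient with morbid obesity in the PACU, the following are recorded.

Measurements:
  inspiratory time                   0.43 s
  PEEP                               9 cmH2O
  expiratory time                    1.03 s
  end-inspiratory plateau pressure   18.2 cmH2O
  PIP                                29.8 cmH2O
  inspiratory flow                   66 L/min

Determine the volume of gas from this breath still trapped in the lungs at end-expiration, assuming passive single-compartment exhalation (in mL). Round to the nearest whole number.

Flow: 66 L/min ÷ 60 = 1.1 L/s.
Vt = flow × Ti = 1.1 L/s × 0.43 s × 1000 mL/L = 473.0 mL.
R = (PIP − Pplat)/V̇ = (29.8 − 18.2) / 1.1 = 11.6/1.1 = 10.545 cmH2O·s/L.
C = Vt/(Pplat − PEEP) = 473.0 / (18.2 − 9) = 473.0/9.2 = 51.413 mL/cmH2O.
τ = R × C = 10.545 × 0.05141 L/cmH2O = 0.5421 s.
Fraction remaining = e^(−Te/τ) = e^(−1.03/0.5421) = 0.1496.
Trapped volume = 473.0 × 0.1496 = 70.761 mL.

71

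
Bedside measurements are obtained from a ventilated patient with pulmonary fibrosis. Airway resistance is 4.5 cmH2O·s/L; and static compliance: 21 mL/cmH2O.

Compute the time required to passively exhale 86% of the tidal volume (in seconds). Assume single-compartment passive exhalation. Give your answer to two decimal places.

0.19

τ = R × C = 4.5 × 21 mL/cmH2O = 4.5 × 0.021 L/cmH2O = 0.0945 s.
Exhaled fraction f = 1 − e^(−t/τ) → t = −τ·ln(1 − f) = −0.0945·ln(0.14) = 0.1858 s.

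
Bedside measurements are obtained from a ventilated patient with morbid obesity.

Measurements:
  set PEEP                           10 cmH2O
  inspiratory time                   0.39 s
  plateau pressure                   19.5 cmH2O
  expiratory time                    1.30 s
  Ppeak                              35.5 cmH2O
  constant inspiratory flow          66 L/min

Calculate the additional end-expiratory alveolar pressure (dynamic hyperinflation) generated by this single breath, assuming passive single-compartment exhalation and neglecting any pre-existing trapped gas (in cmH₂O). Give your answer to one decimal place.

Flow: 66 L/min ÷ 60 = 1.1 L/s.
Vt = flow × Ti = 1.1 L/s × 0.39 s × 1000 mL/L = 429.0 mL.
R = (PIP − Pplat)/V̇ = (35.5 − 19.5) / 1.1 = 16.0/1.1 = 14.545 cmH2O·s/L.
C = Vt/(Pplat − PEEP) = 429.0 / (19.5 − 10) = 429.0/9.5 = 45.158 mL/cmH2O.
τ = R × C = 14.545 × 0.04516 L/cmH2O = 0.6569 s.
Fraction remaining = e^(−Te/τ) = e^(−1.30/0.6569) = 0.1382; trapped volume = 429.0 × 0.1382 = 59.288 mL.
Additional alveolar pressure from trapping ≈ V_trapped / C = 59.288 / 45.158 = 1.313 cmH2O.

1.3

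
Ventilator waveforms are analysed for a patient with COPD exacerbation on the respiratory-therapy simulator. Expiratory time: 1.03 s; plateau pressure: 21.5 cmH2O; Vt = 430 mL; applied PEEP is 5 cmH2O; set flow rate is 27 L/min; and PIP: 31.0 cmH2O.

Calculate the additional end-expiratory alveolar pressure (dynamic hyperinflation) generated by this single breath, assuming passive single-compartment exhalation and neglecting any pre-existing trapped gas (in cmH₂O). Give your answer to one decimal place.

2.5

Flow: 27 L/min ÷ 60 = 0.45 L/s.
R = (PIP − Pplat)/V̇ = (31.0 − 21.5) / 0.45 = 9.5/0.45 = 21.111 cmH2O·s/L.
C = Vt/(Pplat − PEEP) = 430.0 / (21.5 − 5) = 430.0/16.5 = 26.061 mL/cmH2O.
τ = R × C = 21.111 × 0.02606 L/cmH2O = 0.5502 s.
Fraction remaining = e^(−Te/τ) = e^(−1.03/0.5502) = 0.1538; trapped volume = 430.0 × 0.1538 = 66.134 mL.
Additional alveolar pressure from trapping ≈ V_trapped / C = 66.134 / 26.061 = 2.538 cmH2O.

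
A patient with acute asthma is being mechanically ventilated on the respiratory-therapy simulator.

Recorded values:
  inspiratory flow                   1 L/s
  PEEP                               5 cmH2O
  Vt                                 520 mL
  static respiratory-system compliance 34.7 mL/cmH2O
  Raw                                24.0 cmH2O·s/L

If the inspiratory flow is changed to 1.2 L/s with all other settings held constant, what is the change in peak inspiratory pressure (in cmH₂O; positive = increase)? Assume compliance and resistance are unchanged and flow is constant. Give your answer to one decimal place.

PIP = Vt/C + R·V̇ + PEEP (constant-flow equation of motion).
Only the resistive term changes: ΔPIP = R × ΔV̇ = 24.0 × (1.2 − 1) = 24.0 × 0.2 = 4.8 cmH2O.

4.8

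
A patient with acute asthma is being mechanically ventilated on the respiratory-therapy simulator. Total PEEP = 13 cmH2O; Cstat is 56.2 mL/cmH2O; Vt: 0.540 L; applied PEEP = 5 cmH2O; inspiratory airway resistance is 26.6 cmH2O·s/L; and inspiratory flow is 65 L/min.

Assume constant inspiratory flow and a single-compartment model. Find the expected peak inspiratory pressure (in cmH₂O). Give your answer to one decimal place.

51.4

Flow: 65 L/min ÷ 60 = 1.0833 L/s.
Total PEEP = 13 cmH2O (set 5 + intrinsic 8); this is the baseline alveolar pressure.
Equation of motion (constant flow): PIP = Vt/C + R·V̇ + PEEP.
PIP = 540/56.2 + 26.6×1.0833 + 13 = 9.609 + 28.816 + 13 = 51.425 cmH2O.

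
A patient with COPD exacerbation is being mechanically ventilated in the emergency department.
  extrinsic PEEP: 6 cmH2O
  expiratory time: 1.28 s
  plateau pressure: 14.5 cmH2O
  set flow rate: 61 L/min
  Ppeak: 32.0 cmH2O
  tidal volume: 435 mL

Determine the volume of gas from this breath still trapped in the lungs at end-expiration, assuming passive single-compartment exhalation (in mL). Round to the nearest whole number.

Flow: 61 L/min ÷ 60 = 1.0167 L/s.
R = (PIP − Pplat)/V̇ = (32.0 − 14.5) / 1.0167 = 17.5/1.0167 = 17.213 cmH2O·s/L.
C = Vt/(Pplat − PEEP) = 435.0 / (14.5 − 6) = 435.0/8.5 = 51.176 mL/cmH2O.
τ = R × C = 17.213 × 0.05118 L/cmH2O = 0.881 s.
Fraction remaining = e^(−Te/τ) = e^(−1.28/0.881) = 0.2339.
Trapped volume = 435.0 × 0.2339 = 101.75 mL.

102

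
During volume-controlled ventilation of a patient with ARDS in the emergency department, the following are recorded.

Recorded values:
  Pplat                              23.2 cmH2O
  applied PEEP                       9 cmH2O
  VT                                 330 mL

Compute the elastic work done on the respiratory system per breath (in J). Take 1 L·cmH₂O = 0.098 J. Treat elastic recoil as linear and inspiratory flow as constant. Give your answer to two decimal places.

0.23

Elastic work ≈ ½ × (Pplat − PEEP) × Vt = 0.5 × (23.2 − 9) × 0.330 L = 0.5 × 14.2 × 0.330 = 2.343 L·cmH2O.
× 0.098 J/(L·cmH2O) → 0.2296 J.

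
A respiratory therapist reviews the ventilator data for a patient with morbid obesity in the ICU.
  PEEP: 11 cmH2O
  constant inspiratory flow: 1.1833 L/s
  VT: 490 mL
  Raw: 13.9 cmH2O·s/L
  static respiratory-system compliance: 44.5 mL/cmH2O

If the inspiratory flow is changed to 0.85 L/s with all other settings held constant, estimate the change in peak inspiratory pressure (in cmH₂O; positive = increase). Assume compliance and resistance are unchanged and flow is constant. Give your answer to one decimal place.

-4.6

PIP = Vt/C + R·V̇ + PEEP (constant-flow equation of motion).
Only the resistive term changes: ΔPIP = R × ΔV̇ = 13.9 × (0.85 − 1.1833) = 13.9 × -0.3333 = -4.633 cmH2O.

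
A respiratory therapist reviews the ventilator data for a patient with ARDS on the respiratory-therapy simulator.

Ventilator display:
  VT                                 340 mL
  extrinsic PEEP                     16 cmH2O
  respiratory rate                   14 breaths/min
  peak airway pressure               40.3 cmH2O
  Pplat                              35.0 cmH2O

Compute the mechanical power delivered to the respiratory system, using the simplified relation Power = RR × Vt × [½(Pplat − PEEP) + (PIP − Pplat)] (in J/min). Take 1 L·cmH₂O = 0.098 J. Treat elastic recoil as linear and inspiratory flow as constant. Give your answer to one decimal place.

6.9

Per-breath work = Vt × [½(Pplat−PEEP) + (PIP−Pplat)] = 0.340 × [0.5×19.0 + 5.3] = 0.340 × 14.8 = 5.032 L·cmH2O.
Power = 14 × 5.032 = 70.448 L·cmH2O/min.
× 0.098 J/(L·cmH2O) → 6.904 J/min.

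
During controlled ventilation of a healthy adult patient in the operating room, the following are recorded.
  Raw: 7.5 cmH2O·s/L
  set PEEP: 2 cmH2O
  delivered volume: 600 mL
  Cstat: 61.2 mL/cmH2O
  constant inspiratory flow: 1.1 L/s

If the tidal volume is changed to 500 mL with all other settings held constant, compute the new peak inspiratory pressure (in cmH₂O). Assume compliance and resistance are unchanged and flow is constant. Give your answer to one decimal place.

18.4

PIP = Vt/C + R·V̇ + PEEP (constant-flow equation of motion).
Only the elastic term changes: ΔPIP = ΔVt / C = (500 − 600) / 61.2 = -1.634 cmH2O.
Original PIP = 600/61.2 + 7.5×1.1 + 2 = 20.054 cmH2O; new PIP = 20.054 + (-1.634) = 18.42 cmH2O.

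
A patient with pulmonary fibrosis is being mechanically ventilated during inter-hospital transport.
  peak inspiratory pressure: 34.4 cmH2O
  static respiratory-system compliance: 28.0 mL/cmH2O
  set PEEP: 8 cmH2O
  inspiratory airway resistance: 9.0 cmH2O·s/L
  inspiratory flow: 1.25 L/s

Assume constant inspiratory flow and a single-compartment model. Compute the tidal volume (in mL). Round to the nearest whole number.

424

Equation of motion (constant flow): PIP = Vt/C + R·V̇ + PEEP.
Vt/C = PIP − R·V̇ − PEEP = 34.4 − 11.25 − 8 = 15.15 cmH2O.
Vt = C × 15.15 = 28.0 × 15.15 = 424.2 mL.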